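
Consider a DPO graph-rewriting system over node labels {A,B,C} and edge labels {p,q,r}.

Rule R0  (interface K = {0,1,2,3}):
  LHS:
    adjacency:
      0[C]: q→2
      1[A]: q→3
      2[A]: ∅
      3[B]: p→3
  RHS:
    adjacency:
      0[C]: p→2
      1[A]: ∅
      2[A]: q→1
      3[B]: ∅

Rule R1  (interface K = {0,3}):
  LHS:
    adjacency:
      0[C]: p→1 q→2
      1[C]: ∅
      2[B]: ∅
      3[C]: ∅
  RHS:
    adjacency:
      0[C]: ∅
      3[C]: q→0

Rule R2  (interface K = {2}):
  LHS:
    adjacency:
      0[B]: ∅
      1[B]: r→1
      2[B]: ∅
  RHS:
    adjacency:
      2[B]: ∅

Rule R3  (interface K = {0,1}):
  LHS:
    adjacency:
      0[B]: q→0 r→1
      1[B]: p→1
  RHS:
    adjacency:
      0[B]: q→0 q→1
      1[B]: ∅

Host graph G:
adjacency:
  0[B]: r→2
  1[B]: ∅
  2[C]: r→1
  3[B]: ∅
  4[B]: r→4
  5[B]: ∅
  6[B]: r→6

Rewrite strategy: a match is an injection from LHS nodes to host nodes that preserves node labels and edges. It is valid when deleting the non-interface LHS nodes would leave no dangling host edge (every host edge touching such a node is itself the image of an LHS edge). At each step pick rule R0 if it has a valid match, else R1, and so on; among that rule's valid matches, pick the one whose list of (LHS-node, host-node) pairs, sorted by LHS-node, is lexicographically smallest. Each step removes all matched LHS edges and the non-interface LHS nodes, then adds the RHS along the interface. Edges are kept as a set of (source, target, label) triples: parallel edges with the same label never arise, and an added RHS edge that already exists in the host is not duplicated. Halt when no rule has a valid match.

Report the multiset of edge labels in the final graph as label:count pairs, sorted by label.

Answer: r:2

Steps:
initial: |V|=7 |E|=4  E = 0-r->2 2-r->1 4-r->4 6-r->6
step 1: apply R2 at {0↦3, 1↦4, 2↦0}  → |V|=5 |E|=3  E = 0-r->2 2-r->1 6-r->6
step 2: apply R2 at {0↦5, 1↦6, 2↦0}  → |V|=3 |E|=2  E = 0-r->2 2-r->1
halt: no rule applies after step 2
NF edges: [(0, 2, 'r'), (2, 1, 'r')]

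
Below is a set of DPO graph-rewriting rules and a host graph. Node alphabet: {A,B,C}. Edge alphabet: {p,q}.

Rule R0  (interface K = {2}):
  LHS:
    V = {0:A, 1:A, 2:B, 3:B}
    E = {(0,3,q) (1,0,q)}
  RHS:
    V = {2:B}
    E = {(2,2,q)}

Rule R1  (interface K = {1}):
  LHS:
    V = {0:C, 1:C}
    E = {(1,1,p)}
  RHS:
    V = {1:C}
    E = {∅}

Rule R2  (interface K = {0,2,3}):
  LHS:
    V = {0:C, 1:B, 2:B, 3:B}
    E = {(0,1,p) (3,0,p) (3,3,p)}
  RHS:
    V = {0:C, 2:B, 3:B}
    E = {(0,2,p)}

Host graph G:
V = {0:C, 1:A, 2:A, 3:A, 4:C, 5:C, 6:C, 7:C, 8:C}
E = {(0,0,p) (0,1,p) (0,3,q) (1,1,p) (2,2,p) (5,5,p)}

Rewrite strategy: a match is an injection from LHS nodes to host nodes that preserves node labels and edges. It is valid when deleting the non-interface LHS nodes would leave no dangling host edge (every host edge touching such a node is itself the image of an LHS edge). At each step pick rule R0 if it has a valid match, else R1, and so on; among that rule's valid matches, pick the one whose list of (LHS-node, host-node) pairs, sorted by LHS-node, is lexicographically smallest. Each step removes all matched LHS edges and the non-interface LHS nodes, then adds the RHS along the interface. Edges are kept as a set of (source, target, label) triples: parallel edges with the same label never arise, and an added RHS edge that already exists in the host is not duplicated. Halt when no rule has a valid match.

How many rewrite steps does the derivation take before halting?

Answer: 2

Rewrite trace:
start.  V:9 E:6  edges: 0-p->0 0-p->1 0-q->3 1-p->1 2-p->2 5-p->5
1. fire R1 via {0↦4, 1↦0}  →  V:8 E:5  edges: 0-p->1 0-q->3 1-p->1 2-p->2 5-p->5
2. fire R1 via {0↦6, 1↦5}  →  V:7 E:4  edges: 0-p->1 0-q->3 1-p->1 2-p->2
halt: no rule applies after step 2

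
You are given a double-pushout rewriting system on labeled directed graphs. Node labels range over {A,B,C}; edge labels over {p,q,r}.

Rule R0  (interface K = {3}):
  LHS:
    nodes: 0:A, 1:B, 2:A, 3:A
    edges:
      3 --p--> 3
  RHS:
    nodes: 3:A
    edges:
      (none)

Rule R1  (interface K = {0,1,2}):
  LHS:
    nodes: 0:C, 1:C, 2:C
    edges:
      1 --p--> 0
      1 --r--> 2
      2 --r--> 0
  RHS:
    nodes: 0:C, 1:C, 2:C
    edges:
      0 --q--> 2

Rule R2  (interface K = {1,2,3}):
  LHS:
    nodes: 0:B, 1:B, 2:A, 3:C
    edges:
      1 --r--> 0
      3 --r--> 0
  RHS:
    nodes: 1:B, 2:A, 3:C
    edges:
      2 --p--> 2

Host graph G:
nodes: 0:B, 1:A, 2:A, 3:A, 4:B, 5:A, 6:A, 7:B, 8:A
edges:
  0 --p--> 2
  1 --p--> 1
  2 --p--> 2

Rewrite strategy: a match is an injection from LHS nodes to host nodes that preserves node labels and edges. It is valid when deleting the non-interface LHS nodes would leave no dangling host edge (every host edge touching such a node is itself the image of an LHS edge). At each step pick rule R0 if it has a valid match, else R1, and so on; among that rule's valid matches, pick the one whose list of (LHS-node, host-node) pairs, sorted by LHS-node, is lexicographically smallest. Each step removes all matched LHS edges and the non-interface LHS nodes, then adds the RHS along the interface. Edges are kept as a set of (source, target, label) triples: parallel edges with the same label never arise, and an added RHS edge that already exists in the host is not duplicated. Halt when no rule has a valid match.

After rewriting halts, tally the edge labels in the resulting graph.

[0] host  ⇒  9 nodes, 3 edges  {0-p->2 1-p->1 2-p->2}
[1] R0 @ {0↦3, 1↦4, 2↦5, 3↦1}  ⇒  6 nodes, 2 edges  {0-p->2 2-p->2}
[2] R0 @ {0↦1, 1↦7, 2↦6, 3↦2}  ⇒  3 nodes, 1 edges  {0-p->2}
halt: no rule applies after step 2
NF edges: [(0, 2, 'p')]

Answer: p:1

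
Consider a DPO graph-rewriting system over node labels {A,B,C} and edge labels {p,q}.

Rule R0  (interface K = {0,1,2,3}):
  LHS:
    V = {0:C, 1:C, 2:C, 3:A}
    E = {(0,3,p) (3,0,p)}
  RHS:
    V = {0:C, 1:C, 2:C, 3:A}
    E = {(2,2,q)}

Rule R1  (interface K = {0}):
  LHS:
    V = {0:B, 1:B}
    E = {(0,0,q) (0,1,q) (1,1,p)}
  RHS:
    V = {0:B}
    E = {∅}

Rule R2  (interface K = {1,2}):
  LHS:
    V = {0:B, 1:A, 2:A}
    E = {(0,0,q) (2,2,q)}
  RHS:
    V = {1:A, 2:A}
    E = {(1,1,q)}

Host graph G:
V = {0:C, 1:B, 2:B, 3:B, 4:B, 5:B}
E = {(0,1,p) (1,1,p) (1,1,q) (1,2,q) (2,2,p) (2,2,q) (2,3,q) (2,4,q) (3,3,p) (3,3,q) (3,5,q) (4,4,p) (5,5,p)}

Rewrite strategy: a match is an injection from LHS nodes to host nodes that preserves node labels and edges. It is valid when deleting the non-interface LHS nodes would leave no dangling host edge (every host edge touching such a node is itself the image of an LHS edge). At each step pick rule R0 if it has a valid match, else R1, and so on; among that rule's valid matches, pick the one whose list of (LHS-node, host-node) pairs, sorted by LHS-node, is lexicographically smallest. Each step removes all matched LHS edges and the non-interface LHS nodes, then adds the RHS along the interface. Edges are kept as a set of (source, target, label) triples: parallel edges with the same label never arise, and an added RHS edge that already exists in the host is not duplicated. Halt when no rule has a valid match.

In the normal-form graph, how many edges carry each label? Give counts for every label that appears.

start.  V:6 E:13  edges: 0-p->1 1-p->1 1-q->1 1-q->2 2-p->2 2-q->2 2-q->3 2-q->4 3-p->3 3-q->3 3-q->5 4-p->4 5-p->5
1. fire R1 via {0↦2, 1↦4}  →  V:5 E:10  edges: 0-p->1 1-p->1 1-q->1 1-q->2 2-p->2 2-q->3 3-p->3 3-q->3 3-q->5 5-p->5
2. fire R1 via {0↦3, 1↦5}  →  V:4 E:7  edges: 0-p->1 1-p->1 1-q->1 1-q->2 2-p->2 2-q->3 3-p->3
halt: no rule applies after step 2
NF edges: [(0, 1, 'p'), (1, 1, 'p'), (1, 1, 'q'), (1, 2, 'q'), (2, 2, 'p'), (2, 3, 'q'), (3, 3, 'p')]

Answer: p:4 q:3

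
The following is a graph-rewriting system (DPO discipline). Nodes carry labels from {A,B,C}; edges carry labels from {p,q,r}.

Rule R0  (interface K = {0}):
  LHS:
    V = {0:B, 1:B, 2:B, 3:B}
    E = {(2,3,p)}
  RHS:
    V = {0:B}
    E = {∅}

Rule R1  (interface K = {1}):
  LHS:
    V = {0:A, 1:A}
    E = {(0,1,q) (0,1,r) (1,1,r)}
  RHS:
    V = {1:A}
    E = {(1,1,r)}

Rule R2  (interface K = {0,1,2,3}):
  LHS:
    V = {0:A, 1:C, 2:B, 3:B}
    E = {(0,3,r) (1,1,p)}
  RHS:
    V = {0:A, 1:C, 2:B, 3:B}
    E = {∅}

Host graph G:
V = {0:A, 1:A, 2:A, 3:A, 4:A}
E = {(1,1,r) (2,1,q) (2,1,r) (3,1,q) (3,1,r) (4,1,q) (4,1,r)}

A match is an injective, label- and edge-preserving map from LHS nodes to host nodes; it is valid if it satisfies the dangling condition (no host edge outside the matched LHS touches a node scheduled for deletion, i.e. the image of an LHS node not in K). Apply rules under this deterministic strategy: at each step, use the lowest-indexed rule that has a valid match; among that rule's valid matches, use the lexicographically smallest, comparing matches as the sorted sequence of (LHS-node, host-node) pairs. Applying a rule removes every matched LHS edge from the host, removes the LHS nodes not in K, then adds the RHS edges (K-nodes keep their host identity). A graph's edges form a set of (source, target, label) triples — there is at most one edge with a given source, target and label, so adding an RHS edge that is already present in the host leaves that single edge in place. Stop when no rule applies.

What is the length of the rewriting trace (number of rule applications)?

Answer: 3

Steps:
initial: |V|=5 |E|=7  E = 1-r->1 2-q->1 2-r->1 3-q->1 3-r->1 4-q->1 4-r->1
step 1: apply R1 at {0↦2, 1↦1}  → |V|=4 |E|=5  E = 1-r->1 3-q->1 3-r->1 4-q->1 4-r->1
step 2: apply R1 at {0↦3, 1↦1}  → |V|=3 |E|=3  E = 1-r->1 4-q->1 4-r->1
step 3: apply R1 at {0↦4, 1↦1}  → |V|=2 |E|=1  E = 1-r->1
normal form: no rule applies after step 3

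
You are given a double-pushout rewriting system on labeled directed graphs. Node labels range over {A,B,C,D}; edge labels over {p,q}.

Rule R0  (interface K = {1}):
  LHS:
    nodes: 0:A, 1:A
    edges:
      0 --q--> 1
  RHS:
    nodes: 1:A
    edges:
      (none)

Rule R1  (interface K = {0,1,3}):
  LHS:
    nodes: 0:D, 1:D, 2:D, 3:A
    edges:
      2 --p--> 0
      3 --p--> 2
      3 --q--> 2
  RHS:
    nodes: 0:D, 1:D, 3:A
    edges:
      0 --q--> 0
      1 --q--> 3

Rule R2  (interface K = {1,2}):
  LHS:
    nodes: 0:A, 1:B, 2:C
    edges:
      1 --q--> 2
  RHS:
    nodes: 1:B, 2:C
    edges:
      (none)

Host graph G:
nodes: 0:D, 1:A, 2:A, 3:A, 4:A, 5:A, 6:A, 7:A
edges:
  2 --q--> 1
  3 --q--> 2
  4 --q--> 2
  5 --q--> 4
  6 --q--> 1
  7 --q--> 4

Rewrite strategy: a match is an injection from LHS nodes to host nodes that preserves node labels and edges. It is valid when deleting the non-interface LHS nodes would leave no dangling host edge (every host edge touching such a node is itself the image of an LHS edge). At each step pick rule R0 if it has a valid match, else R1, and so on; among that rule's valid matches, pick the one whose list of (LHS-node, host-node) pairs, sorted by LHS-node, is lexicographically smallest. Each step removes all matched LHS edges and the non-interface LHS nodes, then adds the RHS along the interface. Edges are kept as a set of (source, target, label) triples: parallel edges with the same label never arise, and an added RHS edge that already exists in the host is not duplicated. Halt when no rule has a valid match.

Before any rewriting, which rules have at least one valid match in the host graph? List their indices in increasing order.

R0: 4 valid matches — {0↦3, 1↦2}, {0↦5, 1↦4}, {0↦6, 1↦1} (+1 more)
R1: no valid match — LHS pattern not found
R2: no valid match — LHS pattern not found

Answer: [R0]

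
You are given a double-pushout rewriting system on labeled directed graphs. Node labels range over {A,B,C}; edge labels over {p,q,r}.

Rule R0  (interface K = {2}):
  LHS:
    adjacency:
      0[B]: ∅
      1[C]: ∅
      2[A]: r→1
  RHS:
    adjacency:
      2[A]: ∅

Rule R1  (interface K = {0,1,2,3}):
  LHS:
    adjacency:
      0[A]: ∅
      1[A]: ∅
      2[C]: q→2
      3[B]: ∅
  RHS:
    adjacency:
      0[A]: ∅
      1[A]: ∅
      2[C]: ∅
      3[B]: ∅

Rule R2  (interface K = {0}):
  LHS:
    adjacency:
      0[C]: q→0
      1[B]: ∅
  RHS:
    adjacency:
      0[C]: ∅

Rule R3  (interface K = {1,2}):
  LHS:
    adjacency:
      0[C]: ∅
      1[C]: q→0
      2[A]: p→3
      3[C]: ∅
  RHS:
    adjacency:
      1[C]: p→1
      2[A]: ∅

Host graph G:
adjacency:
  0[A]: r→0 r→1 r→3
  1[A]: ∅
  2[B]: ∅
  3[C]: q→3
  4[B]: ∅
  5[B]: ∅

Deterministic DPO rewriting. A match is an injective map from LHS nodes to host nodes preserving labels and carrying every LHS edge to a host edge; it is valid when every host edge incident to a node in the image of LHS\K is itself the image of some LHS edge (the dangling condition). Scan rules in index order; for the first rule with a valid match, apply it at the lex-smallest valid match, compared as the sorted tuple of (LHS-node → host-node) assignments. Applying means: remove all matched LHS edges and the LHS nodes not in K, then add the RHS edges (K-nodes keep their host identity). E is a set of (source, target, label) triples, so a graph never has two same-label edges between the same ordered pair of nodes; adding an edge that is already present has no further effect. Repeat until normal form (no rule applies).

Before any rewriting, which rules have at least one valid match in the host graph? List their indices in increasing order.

R0: no valid match — 3 raw matches, all fail dangling condition
R1: 6 valid matches — {0↦0, 1↦1, 2↦3, 3↦2}, {0↦0, 1↦1, 2↦3, 3↦4}, {0↦0, 1↦1, 2↦3, 3↦5} (+3 more)
R2: 3 valid matches — {0↦3, 1↦2}, {0↦3, 1↦4}, {0↦3, 1↦5}
R3: no valid match — LHS pattern not found

Answer: [R1,R2]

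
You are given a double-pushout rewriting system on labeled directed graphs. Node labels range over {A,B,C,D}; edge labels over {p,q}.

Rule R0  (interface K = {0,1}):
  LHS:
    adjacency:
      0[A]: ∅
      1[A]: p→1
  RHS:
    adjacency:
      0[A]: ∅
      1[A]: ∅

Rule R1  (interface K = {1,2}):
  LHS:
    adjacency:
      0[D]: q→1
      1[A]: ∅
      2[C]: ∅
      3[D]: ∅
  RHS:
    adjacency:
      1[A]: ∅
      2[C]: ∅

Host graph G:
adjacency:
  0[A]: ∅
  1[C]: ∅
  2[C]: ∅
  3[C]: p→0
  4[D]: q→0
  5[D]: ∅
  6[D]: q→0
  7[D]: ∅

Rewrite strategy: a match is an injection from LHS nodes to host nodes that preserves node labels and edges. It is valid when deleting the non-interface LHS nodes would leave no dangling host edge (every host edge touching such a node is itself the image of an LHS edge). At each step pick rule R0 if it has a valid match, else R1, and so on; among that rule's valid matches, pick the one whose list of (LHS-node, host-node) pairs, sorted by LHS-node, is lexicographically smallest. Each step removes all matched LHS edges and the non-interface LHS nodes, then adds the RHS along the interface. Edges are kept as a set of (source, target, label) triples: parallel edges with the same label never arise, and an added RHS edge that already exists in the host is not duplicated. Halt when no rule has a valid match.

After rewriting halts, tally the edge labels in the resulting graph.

Answer: p:1

Steps:
initial: |V|=8 |E|=3  E = 3-p->0 4-q->0 6-q->0
step 1: apply R1 at {0↦4, 1↦0, 2↦1, 3↦5}  → |V|=6 |E|=2  E = 3-p->0 6-q->0
step 2: apply R1 at {0↦6, 1↦0, 2↦1, 3↦7}  → |V|=4 |E|=1  E = 3-p->0
halt: no rule applies after step 2
NF edges: [(3, 0, 'p')]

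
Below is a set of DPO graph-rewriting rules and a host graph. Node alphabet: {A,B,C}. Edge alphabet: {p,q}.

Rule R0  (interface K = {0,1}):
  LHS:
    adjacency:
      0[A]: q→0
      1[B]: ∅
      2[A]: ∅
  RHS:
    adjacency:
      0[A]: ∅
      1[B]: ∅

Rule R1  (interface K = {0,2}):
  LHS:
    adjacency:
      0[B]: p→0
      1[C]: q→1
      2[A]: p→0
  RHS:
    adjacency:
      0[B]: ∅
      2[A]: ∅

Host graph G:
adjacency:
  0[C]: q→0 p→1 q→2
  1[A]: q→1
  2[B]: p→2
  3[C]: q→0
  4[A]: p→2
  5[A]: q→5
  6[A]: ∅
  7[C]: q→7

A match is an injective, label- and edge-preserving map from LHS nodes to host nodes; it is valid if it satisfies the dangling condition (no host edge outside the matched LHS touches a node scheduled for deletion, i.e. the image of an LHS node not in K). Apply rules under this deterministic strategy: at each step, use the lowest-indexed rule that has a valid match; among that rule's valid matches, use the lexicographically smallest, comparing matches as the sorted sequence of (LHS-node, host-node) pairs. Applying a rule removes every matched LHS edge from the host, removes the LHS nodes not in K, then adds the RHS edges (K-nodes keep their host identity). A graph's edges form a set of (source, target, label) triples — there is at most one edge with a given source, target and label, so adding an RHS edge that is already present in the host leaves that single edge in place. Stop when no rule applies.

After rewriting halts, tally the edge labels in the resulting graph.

initial: |V|=8 |E|=9  E = 0-q->0 0-p->1 0-q->2 1-q->1 2-p->2 3-q->0 4-p->2 5-q->5 7-q->7
step 1: apply R0 at {0↦1, 1↦2, 2↦6}  → |V|=7 |E|=8  E = 0-q->0 0-p->1 0-q->2 2-p->2 3-q->0 4-p->2 5-q->5 7-q->7
step 2: apply R1 at {0↦2, 1↦7, 2↦4}  → |V|=6 |E|=5  E = 0-q->0 0-p->1 0-q->2 3-q->0 5-q->5
step 3: apply R0 at {0↦5, 1↦2, 2↦4}  → |V|=5 |E|=4  E = 0-q->0 0-p->1 0-q->2 3-q->0
final graph: no rule applies after step 3
NF edges: [(0, 0, 'q'), (0, 1, 'p'), (0, 2, 'q'), (3, 0, 'q')]

Answer: p:1 q:3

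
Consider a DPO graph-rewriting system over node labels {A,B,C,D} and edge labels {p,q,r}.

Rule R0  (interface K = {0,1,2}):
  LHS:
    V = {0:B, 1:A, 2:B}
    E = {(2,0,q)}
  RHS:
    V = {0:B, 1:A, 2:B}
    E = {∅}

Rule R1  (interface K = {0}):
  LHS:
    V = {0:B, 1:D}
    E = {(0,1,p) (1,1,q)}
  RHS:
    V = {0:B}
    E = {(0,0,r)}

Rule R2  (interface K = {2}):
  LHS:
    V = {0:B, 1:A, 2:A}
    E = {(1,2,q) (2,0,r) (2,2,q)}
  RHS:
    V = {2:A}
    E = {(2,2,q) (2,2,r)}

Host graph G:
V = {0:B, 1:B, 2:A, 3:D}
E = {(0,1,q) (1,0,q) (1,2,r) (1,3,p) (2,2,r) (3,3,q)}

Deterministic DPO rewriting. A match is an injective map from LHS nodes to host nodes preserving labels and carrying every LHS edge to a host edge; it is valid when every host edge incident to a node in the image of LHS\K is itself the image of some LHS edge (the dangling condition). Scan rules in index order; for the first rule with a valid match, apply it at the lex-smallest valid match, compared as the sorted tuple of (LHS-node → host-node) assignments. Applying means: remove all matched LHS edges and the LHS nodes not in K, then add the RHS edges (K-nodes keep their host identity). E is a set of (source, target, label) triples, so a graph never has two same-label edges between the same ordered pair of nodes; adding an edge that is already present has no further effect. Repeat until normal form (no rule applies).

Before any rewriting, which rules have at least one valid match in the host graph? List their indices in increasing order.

Answer: [R0,R1]

Steps:
R0: 2 valid matches — {0↦0, 1↦2, 2↦1}, {0↦1, 1↦2, 2↦0}
R1: 1 valid match — {0↦1, 1↦3}
R2: no valid match — LHS pattern not found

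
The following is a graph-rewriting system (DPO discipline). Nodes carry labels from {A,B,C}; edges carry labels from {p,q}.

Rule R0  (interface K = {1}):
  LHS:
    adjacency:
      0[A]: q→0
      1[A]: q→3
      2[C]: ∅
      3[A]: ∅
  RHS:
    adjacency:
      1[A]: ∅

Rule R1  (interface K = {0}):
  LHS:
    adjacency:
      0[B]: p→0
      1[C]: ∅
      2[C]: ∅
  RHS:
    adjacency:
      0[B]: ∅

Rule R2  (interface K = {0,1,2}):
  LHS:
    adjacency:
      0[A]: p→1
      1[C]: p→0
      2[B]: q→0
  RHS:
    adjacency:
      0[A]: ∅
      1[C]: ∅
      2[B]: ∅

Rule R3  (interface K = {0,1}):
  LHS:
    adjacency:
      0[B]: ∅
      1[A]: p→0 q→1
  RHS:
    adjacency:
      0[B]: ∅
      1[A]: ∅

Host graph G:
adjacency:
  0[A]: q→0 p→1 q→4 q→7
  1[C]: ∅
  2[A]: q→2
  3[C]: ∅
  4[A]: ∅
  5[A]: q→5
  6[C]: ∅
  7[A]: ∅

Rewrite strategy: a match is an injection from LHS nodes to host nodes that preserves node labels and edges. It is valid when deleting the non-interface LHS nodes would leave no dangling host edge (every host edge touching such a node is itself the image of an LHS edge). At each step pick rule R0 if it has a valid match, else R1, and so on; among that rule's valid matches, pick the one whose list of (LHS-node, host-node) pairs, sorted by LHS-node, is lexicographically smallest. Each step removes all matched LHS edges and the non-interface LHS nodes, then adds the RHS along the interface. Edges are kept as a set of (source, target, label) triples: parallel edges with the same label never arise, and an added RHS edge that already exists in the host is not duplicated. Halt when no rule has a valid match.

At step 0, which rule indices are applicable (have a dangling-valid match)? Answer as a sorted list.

R0: 8 valid matches — {0↦2, 1↦0, 2↦3, 3↦4}, {0↦2, 1↦0, 2↦3, 3↦7}, {0↦2, 1↦0, 2↦6, 3↦4} (+5 more)
R1: no valid match — LHS pattern not found
R2: no valid match — LHS pattern not found
R3: no valid match — LHS pattern not found

Answer: [R0]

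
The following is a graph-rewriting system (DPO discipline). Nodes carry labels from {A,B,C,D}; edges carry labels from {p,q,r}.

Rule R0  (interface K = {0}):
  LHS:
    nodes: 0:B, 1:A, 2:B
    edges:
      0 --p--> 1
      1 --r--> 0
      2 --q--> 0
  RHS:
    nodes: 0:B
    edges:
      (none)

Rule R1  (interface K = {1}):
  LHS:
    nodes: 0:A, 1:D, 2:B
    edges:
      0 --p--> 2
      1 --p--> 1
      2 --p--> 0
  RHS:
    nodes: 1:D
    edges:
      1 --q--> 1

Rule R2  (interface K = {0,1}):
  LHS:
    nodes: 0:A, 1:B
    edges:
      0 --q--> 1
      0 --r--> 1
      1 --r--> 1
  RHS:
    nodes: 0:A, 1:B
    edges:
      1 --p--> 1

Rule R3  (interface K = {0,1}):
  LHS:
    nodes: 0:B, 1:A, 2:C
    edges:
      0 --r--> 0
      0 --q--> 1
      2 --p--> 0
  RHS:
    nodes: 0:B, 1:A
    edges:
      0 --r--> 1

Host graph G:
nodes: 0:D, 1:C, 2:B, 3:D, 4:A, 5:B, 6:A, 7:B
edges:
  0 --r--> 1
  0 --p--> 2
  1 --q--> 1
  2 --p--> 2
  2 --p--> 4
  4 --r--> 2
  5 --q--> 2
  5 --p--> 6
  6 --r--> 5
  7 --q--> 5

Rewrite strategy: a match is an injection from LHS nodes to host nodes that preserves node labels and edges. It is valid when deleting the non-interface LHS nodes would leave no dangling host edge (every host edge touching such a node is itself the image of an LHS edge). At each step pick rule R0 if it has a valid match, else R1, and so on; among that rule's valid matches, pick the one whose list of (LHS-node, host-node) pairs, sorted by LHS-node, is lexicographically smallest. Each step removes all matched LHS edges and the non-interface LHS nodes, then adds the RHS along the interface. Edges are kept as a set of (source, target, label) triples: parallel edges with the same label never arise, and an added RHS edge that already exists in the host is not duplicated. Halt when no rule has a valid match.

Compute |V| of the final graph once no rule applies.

start.  V:8 E:10  edges: 0-r->1 0-p->2 1-q->1 2-p->2 2-p->4 4-r->2 5-q->2 5-p->6 6-r->5 7-q->5
1. fire R0 via {0↦5, 1↦6, 2↦7}  →  V:6 E:7  edges: 0-r->1 0-p->2 1-q->1 2-p->2 2-p->4 4-r->2 5-q->2
2. fire R0 via {0↦2, 1↦4, 2↦5}  →  V:4 E:4  edges: 0-r->1 0-p->2 1-q->1 2-p->2
normal form: no rule applies after step 2
NF nodes: {0:D, 1:C, 2:B, 3:D}

Answer: 4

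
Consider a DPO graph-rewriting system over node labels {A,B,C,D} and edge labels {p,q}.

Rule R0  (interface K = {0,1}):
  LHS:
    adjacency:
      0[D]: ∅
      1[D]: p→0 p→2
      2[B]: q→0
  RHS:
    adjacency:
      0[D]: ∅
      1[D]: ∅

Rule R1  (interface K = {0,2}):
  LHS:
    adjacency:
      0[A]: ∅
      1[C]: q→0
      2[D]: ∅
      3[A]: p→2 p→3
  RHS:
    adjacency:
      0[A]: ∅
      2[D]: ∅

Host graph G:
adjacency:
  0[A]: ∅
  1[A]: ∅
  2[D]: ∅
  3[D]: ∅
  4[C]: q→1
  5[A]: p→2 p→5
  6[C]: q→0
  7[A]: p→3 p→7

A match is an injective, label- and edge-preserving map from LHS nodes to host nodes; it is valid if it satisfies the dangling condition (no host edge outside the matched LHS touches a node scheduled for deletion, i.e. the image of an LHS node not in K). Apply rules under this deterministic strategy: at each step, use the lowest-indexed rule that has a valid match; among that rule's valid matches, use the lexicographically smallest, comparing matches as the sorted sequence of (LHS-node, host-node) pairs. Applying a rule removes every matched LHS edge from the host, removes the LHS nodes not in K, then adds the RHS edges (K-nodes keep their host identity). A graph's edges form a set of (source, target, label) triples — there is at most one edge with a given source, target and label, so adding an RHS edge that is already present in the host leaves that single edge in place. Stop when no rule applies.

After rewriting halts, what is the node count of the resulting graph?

initial: |V|=8 |E|=6  E = 4-q->1 5-p->2 5-p->5 6-q->0 7-p->3 7-p->7
step 1: apply R1 at {0↦0, 1↦6, 2↦2, 3↦5}  → |V|=6 |E|=3  E = 4-q->1 7-p->3 7-p->7
step 2: apply R1 at {0↦1, 1↦4, 2↦3, 3↦7}  → |V|=4 |E|=0  E = ∅
normal form: no rule applies after step 2
NF nodes: {0:A, 1:A, 2:D, 3:D}

Answer: 4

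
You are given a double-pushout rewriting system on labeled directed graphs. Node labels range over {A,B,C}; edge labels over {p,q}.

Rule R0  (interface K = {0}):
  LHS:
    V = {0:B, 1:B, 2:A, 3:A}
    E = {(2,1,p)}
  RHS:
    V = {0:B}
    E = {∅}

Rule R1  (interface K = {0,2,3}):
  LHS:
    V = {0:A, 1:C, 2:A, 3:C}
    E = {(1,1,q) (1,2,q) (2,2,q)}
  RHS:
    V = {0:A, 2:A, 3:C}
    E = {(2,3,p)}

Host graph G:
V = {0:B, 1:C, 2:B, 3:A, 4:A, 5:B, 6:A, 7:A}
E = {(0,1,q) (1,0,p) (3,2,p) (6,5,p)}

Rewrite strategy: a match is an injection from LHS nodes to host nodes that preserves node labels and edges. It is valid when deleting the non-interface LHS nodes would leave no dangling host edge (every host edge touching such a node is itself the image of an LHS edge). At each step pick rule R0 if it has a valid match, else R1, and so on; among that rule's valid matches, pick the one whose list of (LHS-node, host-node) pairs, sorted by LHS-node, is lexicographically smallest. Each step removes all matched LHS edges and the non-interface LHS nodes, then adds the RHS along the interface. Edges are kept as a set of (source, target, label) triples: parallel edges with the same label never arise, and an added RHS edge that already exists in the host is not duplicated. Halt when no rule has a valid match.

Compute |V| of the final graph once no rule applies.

start.  V:8 E:4  edges: 0-q->1 1-p->0 3-p->2 6-p->5
1. fire R0 via {0↦0, 1↦2, 2↦3, 3↦4}  →  V:5 E:3  edges: 0-q->1 1-p->0 6-p->5
2. fire R0 via {0↦0, 1↦5, 2↦6, 3↦7}  →  V:2 E:2  edges: 0-q->1 1-p->0
halt: no rule applies after step 2
NF nodes: {0:B, 1:C}

Answer: 2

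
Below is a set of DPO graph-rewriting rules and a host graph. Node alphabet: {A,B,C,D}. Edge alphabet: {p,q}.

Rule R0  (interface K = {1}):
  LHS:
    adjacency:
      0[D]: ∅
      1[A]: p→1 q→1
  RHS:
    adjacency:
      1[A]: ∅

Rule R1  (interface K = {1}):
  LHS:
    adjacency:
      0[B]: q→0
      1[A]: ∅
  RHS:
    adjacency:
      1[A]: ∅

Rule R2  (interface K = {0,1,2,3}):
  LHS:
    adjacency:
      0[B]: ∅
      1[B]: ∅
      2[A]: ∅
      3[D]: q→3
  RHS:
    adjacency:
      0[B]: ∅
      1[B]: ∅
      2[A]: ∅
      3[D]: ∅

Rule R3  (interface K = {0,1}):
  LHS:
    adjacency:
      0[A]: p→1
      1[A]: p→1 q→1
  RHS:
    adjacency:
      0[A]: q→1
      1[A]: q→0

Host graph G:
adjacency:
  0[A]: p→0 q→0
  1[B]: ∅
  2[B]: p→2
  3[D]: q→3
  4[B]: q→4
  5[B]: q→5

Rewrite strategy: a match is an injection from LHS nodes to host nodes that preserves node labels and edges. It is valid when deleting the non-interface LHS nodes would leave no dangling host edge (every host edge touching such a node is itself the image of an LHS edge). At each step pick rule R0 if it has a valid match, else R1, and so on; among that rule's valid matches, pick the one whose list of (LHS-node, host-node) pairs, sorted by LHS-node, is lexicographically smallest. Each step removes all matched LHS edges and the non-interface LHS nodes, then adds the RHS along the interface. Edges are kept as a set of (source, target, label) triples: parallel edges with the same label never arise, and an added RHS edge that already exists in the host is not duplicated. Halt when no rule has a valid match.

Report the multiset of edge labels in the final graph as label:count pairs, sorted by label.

start.  V:6 E:6  edges: 0-p->0 0-q->0 2-p->2 3-q->3 4-q->4 5-q->5
1. fire R1 via {0↦4, 1↦0}  →  V:5 E:5  edges: 0-p->0 0-q->0 2-p->2 3-q->3 5-q->5
2. fire R1 via {0↦5, 1↦0}  →  V:4 E:4  edges: 0-p->0 0-q->0 2-p->2 3-q->3
3. fire R2 via {0↦1, 1↦2, 2↦0, 3↦3}  →  V:4 E:3  edges: 0-p->0 0-q->0 2-p->2
4. fire R0 via {0↦3, 1↦0}  →  V:3 E:1  edges: 2-p->2
halt: no rule applies after step 4
NF edges: [(2, 2, 'p')]

Answer: p:1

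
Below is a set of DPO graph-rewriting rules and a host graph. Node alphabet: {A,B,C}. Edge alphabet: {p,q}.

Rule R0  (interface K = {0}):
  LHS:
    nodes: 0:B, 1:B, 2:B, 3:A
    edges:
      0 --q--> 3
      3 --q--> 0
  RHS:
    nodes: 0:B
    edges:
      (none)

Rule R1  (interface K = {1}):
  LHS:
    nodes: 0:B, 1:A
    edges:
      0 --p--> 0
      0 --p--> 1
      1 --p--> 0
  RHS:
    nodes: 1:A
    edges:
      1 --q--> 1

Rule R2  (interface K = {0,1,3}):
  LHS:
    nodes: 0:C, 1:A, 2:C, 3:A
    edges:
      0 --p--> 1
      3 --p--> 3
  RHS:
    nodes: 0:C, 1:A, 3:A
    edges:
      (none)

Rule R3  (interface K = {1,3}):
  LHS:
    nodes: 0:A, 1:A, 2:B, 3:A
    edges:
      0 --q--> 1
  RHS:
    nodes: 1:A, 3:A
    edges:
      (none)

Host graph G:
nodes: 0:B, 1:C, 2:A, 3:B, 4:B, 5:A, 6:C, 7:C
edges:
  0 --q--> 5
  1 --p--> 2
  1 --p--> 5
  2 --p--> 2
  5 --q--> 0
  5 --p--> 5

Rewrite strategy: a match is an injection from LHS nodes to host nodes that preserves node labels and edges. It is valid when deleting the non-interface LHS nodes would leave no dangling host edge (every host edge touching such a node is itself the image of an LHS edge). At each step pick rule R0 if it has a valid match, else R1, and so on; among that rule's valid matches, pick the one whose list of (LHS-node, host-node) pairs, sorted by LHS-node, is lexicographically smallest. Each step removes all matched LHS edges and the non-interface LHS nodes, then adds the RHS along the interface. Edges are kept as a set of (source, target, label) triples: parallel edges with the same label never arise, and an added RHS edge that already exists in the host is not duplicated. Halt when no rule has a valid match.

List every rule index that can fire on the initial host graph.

R0: no valid match — 2 raw matches, all fail dangling condition
R1: no valid match — LHS pattern not found
R2: 4 valid matches — {0↦1, 1↦2, 2↦6, 3↦5}, {0↦1, 1↦2, 2↦7, 3↦5}, {0↦1, 1↦5, 2↦6, 3↦2} (+1 more)
R3: no valid match — LHS pattern not found

Answer: [R2]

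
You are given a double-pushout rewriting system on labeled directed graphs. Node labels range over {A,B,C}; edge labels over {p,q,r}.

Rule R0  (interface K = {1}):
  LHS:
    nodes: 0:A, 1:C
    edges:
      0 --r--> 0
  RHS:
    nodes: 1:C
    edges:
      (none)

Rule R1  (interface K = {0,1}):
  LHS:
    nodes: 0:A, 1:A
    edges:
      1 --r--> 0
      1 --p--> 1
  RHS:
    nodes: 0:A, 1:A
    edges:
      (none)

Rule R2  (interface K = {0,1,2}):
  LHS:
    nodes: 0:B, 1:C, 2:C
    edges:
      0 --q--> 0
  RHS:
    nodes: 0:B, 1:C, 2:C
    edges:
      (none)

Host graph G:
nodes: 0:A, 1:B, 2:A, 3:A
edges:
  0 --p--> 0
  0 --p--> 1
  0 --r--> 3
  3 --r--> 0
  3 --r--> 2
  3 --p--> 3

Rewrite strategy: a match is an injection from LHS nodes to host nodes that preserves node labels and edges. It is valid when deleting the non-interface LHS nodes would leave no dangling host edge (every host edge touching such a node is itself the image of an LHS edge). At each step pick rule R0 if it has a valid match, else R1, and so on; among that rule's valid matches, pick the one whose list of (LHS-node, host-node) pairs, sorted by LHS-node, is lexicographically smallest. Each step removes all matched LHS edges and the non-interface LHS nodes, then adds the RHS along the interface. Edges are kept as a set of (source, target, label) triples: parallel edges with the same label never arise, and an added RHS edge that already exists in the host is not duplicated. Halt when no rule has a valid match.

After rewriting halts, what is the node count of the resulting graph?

[0] host  ⇒  4 nodes, 6 edges  {0-p->0 0-p->1 0-r->3 3-r->0 3-r->2 3-p->3}
[1] R1 @ {0↦0, 1↦3}  ⇒  4 nodes, 4 edges  {0-p->0 0-p->1 0-r->3 3-r->2}
[2] R1 @ {0↦3, 1↦0}  ⇒  4 nodes, 2 edges  {0-p->1 3-r->2}
final graph: no rule applies after step 2
NF nodes: {0:A, 1:B, 2:A, 3:A}

Answer: 4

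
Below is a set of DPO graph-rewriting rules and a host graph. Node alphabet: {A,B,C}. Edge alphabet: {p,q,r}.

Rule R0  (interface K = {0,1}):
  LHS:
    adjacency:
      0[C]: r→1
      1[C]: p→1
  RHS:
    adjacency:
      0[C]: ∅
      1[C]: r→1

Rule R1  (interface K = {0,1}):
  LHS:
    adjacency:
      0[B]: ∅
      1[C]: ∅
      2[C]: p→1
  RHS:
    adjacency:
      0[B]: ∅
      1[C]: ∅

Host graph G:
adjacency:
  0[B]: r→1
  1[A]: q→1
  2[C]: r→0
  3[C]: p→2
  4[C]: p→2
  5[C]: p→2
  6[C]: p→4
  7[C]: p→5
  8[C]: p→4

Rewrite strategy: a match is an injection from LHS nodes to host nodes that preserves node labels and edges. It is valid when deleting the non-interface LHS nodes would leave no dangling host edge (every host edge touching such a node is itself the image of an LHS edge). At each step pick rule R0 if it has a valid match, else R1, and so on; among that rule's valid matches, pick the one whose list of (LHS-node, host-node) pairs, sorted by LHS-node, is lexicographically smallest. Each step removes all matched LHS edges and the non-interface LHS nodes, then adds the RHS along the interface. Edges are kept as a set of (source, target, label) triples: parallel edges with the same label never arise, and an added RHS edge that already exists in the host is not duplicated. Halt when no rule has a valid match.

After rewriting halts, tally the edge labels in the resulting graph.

Answer: q:1 r:2

Rewrite trace:
start.  V:9 E:9  edges: 0-r->1 1-q->1 2-r->0 3-p->2 4-p->2 5-p->2 6-p->4 7-p->5 8-p->4
1. fire R1 via {0↦0, 1↦2, 2↦3}  →  V:8 E:8  edges: 0-r->1 1-q->1 2-r->0 4-p->2 5-p->2 6-p->4 7-p->5 8-p->4
2. fire R1 via {0↦0, 1↦4, 2↦6}  →  V:7 E:7  edges: 0-r->1 1-q->1 2-r->0 4-p->2 5-p->2 7-p->5 8-p->4
3. fire R1 via {0↦0, 1↦4, 2↦8}  →  V:6 E:6  edges: 0-r->1 1-q->1 2-r->0 4-p->2 5-p->2 7-p->5
4. fire R1 via {0↦0, 1↦2, 2↦4}  →  V:5 E:5  edges: 0-r->1 1-q->1 2-r->0 5-p->2 7-p->5
5. fire R1 via {0↦0, 1↦5, 2↦7}  →  V:4 E:4  edges: 0-r->1 1-q->1 2-r->0 5-p->2
6. fire R1 via {0↦0, 1↦2, 2↦5}  →  V:3 E:3  edges: 0-r->1 1-q->1 2-r->0
normal form: no rule applies after step 6
NF edges: [(0, 1, 'r'), (1, 1, 'q'), (2, 0, 'r')]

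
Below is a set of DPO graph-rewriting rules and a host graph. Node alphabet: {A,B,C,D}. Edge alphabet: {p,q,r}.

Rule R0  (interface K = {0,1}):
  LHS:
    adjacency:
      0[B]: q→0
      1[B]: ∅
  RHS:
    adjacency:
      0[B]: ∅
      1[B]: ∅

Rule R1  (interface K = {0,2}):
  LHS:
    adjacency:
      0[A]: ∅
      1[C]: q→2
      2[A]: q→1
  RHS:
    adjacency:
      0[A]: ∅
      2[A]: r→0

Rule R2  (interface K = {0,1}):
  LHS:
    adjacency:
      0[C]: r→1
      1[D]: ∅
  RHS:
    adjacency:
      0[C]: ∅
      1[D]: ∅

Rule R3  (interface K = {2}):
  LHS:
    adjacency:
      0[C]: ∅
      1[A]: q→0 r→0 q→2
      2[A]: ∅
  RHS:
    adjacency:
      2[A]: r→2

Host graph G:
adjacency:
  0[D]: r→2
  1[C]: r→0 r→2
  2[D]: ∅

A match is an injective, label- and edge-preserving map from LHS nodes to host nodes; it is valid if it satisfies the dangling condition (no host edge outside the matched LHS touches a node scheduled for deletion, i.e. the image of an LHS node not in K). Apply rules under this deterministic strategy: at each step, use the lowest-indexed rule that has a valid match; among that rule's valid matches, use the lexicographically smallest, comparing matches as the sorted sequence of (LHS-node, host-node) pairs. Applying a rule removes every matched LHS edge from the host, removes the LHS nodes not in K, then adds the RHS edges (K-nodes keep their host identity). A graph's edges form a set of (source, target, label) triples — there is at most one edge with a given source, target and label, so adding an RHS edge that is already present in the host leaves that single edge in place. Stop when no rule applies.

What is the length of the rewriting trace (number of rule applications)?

start.  V:3 E:3  edges: 0-r->2 1-r->0 1-r->2
1. fire R2 via {0↦1, 1↦0}  →  V:3 E:2  edges: 0-r->2 1-r->2
2. fire R2 via {0↦1, 1↦2}  →  V:3 E:1  edges: 0-r->2
halt: no rule applies after step 2

Answer: 2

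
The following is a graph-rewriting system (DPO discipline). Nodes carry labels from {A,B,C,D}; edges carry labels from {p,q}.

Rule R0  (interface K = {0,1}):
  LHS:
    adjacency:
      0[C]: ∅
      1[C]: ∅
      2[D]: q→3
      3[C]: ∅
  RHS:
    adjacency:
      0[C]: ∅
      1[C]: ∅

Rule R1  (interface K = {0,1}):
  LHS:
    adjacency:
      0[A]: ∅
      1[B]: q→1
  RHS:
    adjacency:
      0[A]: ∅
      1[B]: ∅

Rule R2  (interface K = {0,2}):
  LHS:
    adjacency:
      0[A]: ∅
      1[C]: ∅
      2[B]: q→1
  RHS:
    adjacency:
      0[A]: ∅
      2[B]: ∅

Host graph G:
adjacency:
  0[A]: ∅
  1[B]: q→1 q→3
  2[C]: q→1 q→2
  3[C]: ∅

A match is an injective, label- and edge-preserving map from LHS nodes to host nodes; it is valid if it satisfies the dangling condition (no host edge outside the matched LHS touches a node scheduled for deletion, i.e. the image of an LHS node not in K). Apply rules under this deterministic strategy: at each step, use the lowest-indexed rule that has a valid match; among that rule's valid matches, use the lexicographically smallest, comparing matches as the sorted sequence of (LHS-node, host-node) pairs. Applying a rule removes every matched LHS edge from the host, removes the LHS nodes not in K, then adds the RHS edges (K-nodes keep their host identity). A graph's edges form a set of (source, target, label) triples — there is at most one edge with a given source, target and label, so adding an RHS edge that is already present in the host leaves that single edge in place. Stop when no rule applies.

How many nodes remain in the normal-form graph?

Answer: 3

Derivation:
[0] host  ⇒  4 nodes, 4 edges  {1-q->1 1-q->3 2-q->1 2-q->2}
[1] R1 @ {0↦0, 1↦1}  ⇒  4 nodes, 3 edges  {1-q->3 2-q->1 2-q->2}
[2] R2 @ {0↦0, 1↦3, 2↦1}  ⇒  3 nodes, 2 edges  {2-q->1 2-q->2}
final graph: no rule applies after step 2
NF nodes: {0:A, 1:B, 2:C}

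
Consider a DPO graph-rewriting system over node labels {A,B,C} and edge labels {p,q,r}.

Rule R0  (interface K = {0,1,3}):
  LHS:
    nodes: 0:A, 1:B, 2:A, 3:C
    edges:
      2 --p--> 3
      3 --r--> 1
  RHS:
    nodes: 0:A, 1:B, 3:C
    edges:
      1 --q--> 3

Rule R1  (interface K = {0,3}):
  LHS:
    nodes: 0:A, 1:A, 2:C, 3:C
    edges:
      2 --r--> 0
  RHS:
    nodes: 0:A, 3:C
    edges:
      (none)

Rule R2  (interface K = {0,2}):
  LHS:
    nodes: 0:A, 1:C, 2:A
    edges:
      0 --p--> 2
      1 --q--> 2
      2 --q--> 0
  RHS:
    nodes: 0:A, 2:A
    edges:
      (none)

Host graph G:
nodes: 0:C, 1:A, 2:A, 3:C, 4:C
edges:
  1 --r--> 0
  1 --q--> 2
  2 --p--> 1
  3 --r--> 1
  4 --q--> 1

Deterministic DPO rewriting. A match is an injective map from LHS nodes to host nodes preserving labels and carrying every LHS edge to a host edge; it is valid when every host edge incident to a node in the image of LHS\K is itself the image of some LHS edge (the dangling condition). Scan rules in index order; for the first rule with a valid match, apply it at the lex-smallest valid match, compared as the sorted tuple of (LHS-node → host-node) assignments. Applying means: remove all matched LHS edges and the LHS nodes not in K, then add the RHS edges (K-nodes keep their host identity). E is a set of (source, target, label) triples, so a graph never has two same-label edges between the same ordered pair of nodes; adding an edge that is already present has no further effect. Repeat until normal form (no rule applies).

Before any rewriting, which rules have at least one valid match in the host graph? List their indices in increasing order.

Answer: [R2]

Derivation:
R0: no valid match — LHS pattern not found
R1: no valid match — 2 raw matches, all fail dangling condition
R2: 1 valid match — {0↦2, 1↦4, 2↦1}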